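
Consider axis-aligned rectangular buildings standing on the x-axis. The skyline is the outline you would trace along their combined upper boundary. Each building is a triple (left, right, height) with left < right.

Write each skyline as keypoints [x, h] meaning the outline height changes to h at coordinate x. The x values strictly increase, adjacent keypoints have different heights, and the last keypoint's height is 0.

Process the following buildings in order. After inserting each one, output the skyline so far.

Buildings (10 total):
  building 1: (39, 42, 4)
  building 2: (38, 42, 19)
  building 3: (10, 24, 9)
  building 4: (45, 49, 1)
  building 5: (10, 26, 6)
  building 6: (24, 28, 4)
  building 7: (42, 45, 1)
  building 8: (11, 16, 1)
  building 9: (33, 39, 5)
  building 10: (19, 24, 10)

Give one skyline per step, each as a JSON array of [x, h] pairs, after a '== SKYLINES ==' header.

== SKYLINES ==
[[39,4],[42,0]]
[[38,19],[42,0]]
[[10,9],[24,0],[38,19],[42,0]]
[[10,9],[24,0],[38,19],[42,0],[45,1],[49,0]]
[[10,9],[24,6],[26,0],[38,19],[42,0],[45,1],[49,0]]
[[10,9],[24,6],[26,4],[28,0],[38,19],[42,0],[45,1],[49,0]]
[[10,9],[24,6],[26,4],[28,0],[38,19],[42,1],[49,0]]
[[10,9],[24,6],[26,4],[28,0],[38,19],[42,1],[49,0]]
[[10,9],[24,6],[26,4],[28,0],[33,5],[38,19],[42,1],[49,0]]
[[10,9],[19,10],[24,6],[26,4],[28,0],[33,5],[38,19],[42,1],[49,0]]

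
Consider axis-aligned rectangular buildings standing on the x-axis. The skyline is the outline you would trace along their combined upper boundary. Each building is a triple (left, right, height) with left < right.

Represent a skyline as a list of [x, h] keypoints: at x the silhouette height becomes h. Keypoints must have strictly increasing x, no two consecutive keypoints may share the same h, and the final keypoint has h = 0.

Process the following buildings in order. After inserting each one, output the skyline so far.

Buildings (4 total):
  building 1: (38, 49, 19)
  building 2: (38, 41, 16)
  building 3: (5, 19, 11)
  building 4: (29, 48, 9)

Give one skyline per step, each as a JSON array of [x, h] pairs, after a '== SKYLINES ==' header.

== SKYLINES ==
[[38,19],[49,0]]
[[38,19],[49,0]]
[[5,11],[19,0],[38,19],[49,0]]
[[5,11],[19,0],[29,9],[38,19],[49,0]]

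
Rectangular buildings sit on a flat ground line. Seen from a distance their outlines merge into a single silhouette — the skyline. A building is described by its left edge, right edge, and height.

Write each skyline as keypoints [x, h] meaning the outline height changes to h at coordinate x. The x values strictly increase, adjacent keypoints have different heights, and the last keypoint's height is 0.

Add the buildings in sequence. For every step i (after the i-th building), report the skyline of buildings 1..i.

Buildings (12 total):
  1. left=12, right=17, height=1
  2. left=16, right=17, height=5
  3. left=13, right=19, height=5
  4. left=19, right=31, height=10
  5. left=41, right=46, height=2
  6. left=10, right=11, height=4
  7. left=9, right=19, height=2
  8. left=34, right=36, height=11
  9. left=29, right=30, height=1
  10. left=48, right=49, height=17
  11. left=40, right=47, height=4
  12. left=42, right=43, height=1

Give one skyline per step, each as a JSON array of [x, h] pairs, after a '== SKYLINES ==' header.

== SKYLINES ==
[[12,1],[17,0]]
[[12,1],[16,5],[17,0]]
[[12,1],[13,5],[19,0]]
[[12,1],[13,5],[19,10],[31,0]]
[[12,1],[13,5],[19,10],[31,0],[41,2],[46,0]]
[[10,4],[11,0],[12,1],[13,5],[19,10],[31,0],[41,2],[46,0]]
[[9,2],[10,4],[11,2],[13,5],[19,10],[31,0],[41,2],[46,0]]
[[9,2],[10,4],[11,2],[13,5],[19,10],[31,0],[34,11],[36,0],[41,2],[46,0]]
[[9,2],[10,4],[11,2],[13,5],[19,10],[31,0],[34,11],[36,0],[41,2],[46,0]]
[[9,2],[10,4],[11,2],[13,5],[19,10],[31,0],[34,11],[36,0],[41,2],[46,0],[48,17],[49,0]]
[[9,2],[10,4],[11,2],[13,5],[19,10],[31,0],[34,11],[36,0],[40,4],[47,0],[48,17],[49,0]]
[[9,2],[10,4],[11,2],[13,5],[19,10],[31,0],[34,11],[36,0],[40,4],[47,0],[48,17],[49,0]]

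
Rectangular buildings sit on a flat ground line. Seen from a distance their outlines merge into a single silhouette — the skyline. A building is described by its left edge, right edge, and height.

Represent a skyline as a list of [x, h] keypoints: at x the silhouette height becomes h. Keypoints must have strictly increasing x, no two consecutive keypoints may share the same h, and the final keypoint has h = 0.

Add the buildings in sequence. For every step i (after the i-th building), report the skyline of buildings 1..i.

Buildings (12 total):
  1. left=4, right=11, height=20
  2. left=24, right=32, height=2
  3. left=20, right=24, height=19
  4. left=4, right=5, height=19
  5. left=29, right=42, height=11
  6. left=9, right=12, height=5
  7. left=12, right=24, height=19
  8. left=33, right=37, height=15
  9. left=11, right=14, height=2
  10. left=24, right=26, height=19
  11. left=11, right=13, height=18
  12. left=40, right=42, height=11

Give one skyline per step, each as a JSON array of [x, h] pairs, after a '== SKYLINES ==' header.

== SKYLINES ==
[[4,20],[11,0]]
[[4,20],[11,0],[24,2],[32,0]]
[[4,20],[11,0],[20,19],[24,2],[32,0]]
[[4,20],[11,0],[20,19],[24,2],[32,0]]
[[4,20],[11,0],[20,19],[24,2],[29,11],[42,0]]
[[4,20],[11,5],[12,0],[20,19],[24,2],[29,11],[42,0]]
[[4,20],[11,5],[12,19],[24,2],[29,11],[42,0]]
[[4,20],[11,5],[12,19],[24,2],[29,11],[33,15],[37,11],[42,0]]
[[4,20],[11,5],[12,19],[24,2],[29,11],[33,15],[37,11],[42,0]]
[[4,20],[11,5],[12,19],[26,2],[29,11],[33,15],[37,11],[42,0]]
[[4,20],[11,18],[12,19],[26,2],[29,11],[33,15],[37,11],[42,0]]
[[4,20],[11,18],[12,19],[26,2],[29,11],[33,15],[37,11],[42,0]]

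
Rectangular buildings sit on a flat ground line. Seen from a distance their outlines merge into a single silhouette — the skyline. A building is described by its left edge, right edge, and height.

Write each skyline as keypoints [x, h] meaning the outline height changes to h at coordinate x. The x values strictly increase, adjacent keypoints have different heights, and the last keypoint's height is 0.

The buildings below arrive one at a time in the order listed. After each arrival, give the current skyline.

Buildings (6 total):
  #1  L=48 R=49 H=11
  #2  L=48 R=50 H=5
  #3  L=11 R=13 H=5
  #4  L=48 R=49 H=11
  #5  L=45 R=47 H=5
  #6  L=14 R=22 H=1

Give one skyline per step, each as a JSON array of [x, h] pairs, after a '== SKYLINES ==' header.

== SKYLINES ==
[[48,11],[49,0]]
[[48,11],[49,5],[50,0]]
[[11,5],[13,0],[48,11],[49,5],[50,0]]
[[11,5],[13,0],[48,11],[49,5],[50,0]]
[[11,5],[13,0],[45,5],[47,0],[48,11],[49,5],[50,0]]
[[11,5],[13,0],[14,1],[22,0],[45,5],[47,0],[48,11],[49,5],[50,0]]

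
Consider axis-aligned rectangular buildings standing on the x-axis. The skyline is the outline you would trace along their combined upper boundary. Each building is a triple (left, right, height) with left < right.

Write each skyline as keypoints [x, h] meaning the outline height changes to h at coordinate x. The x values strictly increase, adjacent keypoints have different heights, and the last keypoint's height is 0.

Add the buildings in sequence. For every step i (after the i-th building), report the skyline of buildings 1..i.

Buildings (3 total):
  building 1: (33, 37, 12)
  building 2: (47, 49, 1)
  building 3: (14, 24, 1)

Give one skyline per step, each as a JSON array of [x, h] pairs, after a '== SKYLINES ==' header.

== SKYLINES ==
[[33,12],[37,0]]
[[33,12],[37,0],[47,1],[49,0]]
[[14,1],[24,0],[33,12],[37,0],[47,1],[49,0]]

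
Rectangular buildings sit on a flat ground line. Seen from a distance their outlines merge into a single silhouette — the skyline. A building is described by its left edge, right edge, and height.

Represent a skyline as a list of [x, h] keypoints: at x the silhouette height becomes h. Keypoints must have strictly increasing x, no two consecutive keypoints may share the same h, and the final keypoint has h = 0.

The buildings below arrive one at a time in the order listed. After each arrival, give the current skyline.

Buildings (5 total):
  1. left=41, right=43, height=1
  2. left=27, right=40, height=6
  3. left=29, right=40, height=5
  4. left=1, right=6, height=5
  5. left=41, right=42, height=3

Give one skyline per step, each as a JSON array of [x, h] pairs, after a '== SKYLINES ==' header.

== SKYLINES ==
[[41,1],[43,0]]
[[27,6],[40,0],[41,1],[43,0]]
[[27,6],[40,0],[41,1],[43,0]]
[[1,5],[6,0],[27,6],[40,0],[41,1],[43,0]]
[[1,5],[6,0],[27,6],[40,0],[41,3],[42,1],[43,0]]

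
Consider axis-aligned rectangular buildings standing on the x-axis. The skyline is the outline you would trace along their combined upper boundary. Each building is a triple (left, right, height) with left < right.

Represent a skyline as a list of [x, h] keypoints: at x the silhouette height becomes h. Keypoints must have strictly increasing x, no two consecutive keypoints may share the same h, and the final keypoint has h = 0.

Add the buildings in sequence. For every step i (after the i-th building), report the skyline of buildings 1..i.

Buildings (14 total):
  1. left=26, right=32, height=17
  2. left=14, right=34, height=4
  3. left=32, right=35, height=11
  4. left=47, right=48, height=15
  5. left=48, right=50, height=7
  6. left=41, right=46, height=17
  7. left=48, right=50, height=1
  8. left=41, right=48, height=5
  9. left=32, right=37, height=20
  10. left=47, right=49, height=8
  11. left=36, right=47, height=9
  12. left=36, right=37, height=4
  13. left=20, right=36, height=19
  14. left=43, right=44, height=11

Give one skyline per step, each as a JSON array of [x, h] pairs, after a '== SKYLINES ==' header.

== SKYLINES ==
[[26,17],[32,0]]
[[14,4],[26,17],[32,4],[34,0]]
[[14,4],[26,17],[32,11],[35,0]]
[[14,4],[26,17],[32,11],[35,0],[47,15],[48,0]]
[[14,4],[26,17],[32,11],[35,0],[47,15],[48,7],[50,0]]
[[14,4],[26,17],[32,11],[35,0],[41,17],[46,0],[47,15],[48,7],[50,0]]
[[14,4],[26,17],[32,11],[35,0],[41,17],[46,0],[47,15],[48,7],[50,0]]
[[14,4],[26,17],[32,11],[35,0],[41,17],[46,5],[47,15],[48,7],[50,0]]
[[14,4],[26,17],[32,20],[37,0],[41,17],[46,5],[47,15],[48,7],[50,0]]
[[14,4],[26,17],[32,20],[37,0],[41,17],[46,5],[47,15],[48,8],[49,7],[50,0]]
[[14,4],[26,17],[32,20],[37,9],[41,17],[46,9],[47,15],[48,8],[49,7],[50,0]]
[[14,4],[26,17],[32,20],[37,9],[41,17],[46,9],[47,15],[48,8],[49,7],[50,0]]
[[14,4],[20,19],[32,20],[37,9],[41,17],[46,9],[47,15],[48,8],[49,7],[50,0]]
[[14,4],[20,19],[32,20],[37,9],[41,17],[46,9],[47,15],[48,8],[49,7],[50,0]]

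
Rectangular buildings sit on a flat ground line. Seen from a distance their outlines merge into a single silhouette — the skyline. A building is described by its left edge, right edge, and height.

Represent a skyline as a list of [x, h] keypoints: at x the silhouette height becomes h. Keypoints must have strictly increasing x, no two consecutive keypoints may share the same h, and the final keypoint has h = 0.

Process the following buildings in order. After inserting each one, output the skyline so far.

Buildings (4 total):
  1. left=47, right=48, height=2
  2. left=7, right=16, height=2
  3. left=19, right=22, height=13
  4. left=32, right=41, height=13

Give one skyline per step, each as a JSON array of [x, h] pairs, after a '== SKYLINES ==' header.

== SKYLINES ==
[[47,2],[48,0]]
[[7,2],[16,0],[47,2],[48,0]]
[[7,2],[16,0],[19,13],[22,0],[47,2],[48,0]]
[[7,2],[16,0],[19,13],[22,0],[32,13],[41,0],[47,2],[48,0]]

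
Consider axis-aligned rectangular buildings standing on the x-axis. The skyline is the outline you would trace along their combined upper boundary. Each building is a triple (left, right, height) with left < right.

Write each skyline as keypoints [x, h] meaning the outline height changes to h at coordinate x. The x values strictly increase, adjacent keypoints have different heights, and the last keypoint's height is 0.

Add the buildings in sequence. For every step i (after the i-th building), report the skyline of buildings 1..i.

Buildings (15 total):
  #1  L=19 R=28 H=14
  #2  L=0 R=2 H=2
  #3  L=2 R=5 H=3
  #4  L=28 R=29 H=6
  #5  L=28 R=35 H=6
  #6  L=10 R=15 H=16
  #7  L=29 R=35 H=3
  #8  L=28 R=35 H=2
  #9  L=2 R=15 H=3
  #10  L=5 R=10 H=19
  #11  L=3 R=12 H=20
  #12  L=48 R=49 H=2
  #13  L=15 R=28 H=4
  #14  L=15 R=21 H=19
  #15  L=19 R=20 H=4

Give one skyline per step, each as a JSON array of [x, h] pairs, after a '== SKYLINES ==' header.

== SKYLINES ==
[[19,14],[28,0]]
[[0,2],[2,0],[19,14],[28,0]]
[[0,2],[2,3],[5,0],[19,14],[28,0]]
[[0,2],[2,3],[5,0],[19,14],[28,6],[29,0]]
[[0,2],[2,3],[5,0],[19,14],[28,6],[35,0]]
[[0,2],[2,3],[5,0],[10,16],[15,0],[19,14],[28,6],[35,0]]
[[0,2],[2,3],[5,0],[10,16],[15,0],[19,14],[28,6],[35,0]]
[[0,2],[2,3],[5,0],[10,16],[15,0],[19,14],[28,6],[35,0]]
[[0,2],[2,3],[10,16],[15,0],[19,14],[28,6],[35,0]]
[[0,2],[2,3],[5,19],[10,16],[15,0],[19,14],[28,6],[35,0]]
[[0,2],[2,3],[3,20],[12,16],[15,0],[19,14],[28,6],[35,0]]
[[0,2],[2,3],[3,20],[12,16],[15,0],[19,14],[28,6],[35,0],[48,2],[49,0]]
[[0,2],[2,3],[3,20],[12,16],[15,4],[19,14],[28,6],[35,0],[48,2],[49,0]]
[[0,2],[2,3],[3,20],[12,16],[15,19],[21,14],[28,6],[35,0],[48,2],[49,0]]
[[0,2],[2,3],[3,20],[12,16],[15,19],[21,14],[28,6],[35,0],[48,2],[49,0]]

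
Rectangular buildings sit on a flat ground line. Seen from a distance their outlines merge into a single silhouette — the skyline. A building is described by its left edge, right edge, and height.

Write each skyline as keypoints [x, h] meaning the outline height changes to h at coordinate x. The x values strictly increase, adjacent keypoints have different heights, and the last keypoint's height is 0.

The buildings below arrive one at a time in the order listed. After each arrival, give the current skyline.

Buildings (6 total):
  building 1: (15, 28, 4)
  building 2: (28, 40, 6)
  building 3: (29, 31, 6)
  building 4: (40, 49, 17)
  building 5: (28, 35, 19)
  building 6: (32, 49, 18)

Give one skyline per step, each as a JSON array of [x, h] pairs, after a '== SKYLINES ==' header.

== SKYLINES ==
[[15,4],[28,0]]
[[15,4],[28,6],[40,0]]
[[15,4],[28,6],[40,0]]
[[15,4],[28,6],[40,17],[49,0]]
[[15,4],[28,19],[35,6],[40,17],[49,0]]
[[15,4],[28,19],[35,18],[49,0]]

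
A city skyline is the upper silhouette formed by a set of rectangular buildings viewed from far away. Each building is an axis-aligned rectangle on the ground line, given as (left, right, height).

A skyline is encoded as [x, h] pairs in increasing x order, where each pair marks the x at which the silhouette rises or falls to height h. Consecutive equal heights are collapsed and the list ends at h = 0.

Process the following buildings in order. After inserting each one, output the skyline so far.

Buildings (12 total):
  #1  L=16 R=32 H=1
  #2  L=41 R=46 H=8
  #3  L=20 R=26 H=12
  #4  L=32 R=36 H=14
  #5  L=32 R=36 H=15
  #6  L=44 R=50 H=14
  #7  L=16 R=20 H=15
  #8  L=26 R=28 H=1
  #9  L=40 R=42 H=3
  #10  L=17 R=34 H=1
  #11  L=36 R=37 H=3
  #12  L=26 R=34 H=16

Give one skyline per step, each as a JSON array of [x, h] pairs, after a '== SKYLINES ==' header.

== SKYLINES ==
[[16,1],[32,0]]
[[16,1],[32,0],[41,8],[46,0]]
[[16,1],[20,12],[26,1],[32,0],[41,8],[46,0]]
[[16,1],[20,12],[26,1],[32,14],[36,0],[41,8],[46,0]]
[[16,1],[20,12],[26,1],[32,15],[36,0],[41,8],[46,0]]
[[16,1],[20,12],[26,1],[32,15],[36,0],[41,8],[44,14],[50,0]]
[[16,15],[20,12],[26,1],[32,15],[36,0],[41,8],[44,14],[50,0]]
[[16,15],[20,12],[26,1],[32,15],[36,0],[41,8],[44,14],[50,0]]
[[16,15],[20,12],[26,1],[32,15],[36,0],[40,3],[41,8],[44,14],[50,0]]
[[16,15],[20,12],[26,1],[32,15],[36,0],[40,3],[41,8],[44,14],[50,0]]
[[16,15],[20,12],[26,1],[32,15],[36,3],[37,0],[40,3],[41,8],[44,14],[50,0]]
[[16,15],[20,12],[26,16],[34,15],[36,3],[37,0],[40,3],[41,8],[44,14],[50,0]]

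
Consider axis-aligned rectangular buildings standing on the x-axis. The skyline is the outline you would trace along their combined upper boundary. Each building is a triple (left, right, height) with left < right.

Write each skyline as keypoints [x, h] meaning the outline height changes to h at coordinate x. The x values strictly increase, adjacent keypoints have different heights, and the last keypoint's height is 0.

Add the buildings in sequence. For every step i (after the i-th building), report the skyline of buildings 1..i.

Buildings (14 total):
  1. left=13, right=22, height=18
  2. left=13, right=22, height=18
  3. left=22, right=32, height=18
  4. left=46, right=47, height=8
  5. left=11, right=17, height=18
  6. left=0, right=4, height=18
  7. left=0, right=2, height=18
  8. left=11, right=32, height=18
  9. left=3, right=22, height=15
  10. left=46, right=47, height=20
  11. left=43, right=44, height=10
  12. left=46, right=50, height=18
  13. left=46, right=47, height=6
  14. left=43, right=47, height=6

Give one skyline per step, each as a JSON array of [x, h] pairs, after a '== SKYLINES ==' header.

== SKYLINES ==
[[13,18],[22,0]]
[[13,18],[22,0]]
[[13,18],[32,0]]
[[13,18],[32,0],[46,8],[47,0]]
[[11,18],[32,0],[46,8],[47,0]]
[[0,18],[4,0],[11,18],[32,0],[46,8],[47,0]]
[[0,18],[4,0],[11,18],[32,0],[46,8],[47,0]]
[[0,18],[4,0],[11,18],[32,0],[46,8],[47,0]]
[[0,18],[4,15],[11,18],[32,0],[46,8],[47,0]]
[[0,18],[4,15],[11,18],[32,0],[46,20],[47,0]]
[[0,18],[4,15],[11,18],[32,0],[43,10],[44,0],[46,20],[47,0]]
[[0,18],[4,15],[11,18],[32,0],[43,10],[44,0],[46,20],[47,18],[50,0]]
[[0,18],[4,15],[11,18],[32,0],[43,10],[44,0],[46,20],[47,18],[50,0]]
[[0,18],[4,15],[11,18],[32,0],[43,10],[44,6],[46,20],[47,18],[50,0]]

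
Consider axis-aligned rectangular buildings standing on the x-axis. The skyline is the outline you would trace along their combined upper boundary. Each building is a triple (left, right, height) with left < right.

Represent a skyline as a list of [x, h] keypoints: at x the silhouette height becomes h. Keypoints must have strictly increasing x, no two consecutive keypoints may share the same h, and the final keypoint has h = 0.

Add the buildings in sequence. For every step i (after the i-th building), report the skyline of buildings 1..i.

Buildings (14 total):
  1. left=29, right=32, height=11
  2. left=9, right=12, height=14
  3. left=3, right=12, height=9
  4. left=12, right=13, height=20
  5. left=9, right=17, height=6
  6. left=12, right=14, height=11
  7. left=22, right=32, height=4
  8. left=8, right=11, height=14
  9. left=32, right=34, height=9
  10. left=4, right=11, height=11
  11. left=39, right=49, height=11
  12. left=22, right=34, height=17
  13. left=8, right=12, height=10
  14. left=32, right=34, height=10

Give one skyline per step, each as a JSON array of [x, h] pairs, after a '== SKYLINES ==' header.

== SKYLINES ==
[[29,11],[32,0]]
[[9,14],[12,0],[29,11],[32,0]]
[[3,9],[9,14],[12,0],[29,11],[32,0]]
[[3,9],[9,14],[12,20],[13,0],[29,11],[32,0]]
[[3,9],[9,14],[12,20],[13,6],[17,0],[29,11],[32,0]]
[[3,9],[9,14],[12,20],[13,11],[14,6],[17,0],[29,11],[32,0]]
[[3,9],[9,14],[12,20],[13,11],[14,6],[17,0],[22,4],[29,11],[32,0]]
[[3,9],[8,14],[12,20],[13,11],[14,6],[17,0],[22,4],[29,11],[32,0]]
[[3,9],[8,14],[12,20],[13,11],[14,6],[17,0],[22,4],[29,11],[32,9],[34,0]]
[[3,9],[4,11],[8,14],[12,20],[13,11],[14,6],[17,0],[22,4],[29,11],[32,9],[34,0]]
[[3,9],[4,11],[8,14],[12,20],[13,11],[14,6],[17,0],[22,4],[29,11],[32,9],[34,0],[39,11],[49,0]]
[[3,9],[4,11],[8,14],[12,20],[13,11],[14,6],[17,0],[22,17],[34,0],[39,11],[49,0]]
[[3,9],[4,11],[8,14],[12,20],[13,11],[14,6],[17,0],[22,17],[34,0],[39,11],[49,0]]
[[3,9],[4,11],[8,14],[12,20],[13,11],[14,6],[17,0],[22,17],[34,0],[39,11],[49,0]]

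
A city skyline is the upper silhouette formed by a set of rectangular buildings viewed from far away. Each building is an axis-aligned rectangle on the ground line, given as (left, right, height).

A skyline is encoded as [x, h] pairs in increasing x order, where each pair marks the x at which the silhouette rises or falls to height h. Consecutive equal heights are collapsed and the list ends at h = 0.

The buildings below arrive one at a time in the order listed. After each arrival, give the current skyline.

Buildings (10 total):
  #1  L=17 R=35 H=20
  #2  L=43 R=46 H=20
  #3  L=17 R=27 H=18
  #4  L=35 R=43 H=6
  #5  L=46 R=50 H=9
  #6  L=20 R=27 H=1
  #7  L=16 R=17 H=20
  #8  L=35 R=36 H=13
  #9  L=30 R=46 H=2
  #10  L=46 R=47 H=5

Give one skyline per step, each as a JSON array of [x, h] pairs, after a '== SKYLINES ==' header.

== SKYLINES ==
[[17,20],[35,0]]
[[17,20],[35,0],[43,20],[46,0]]
[[17,20],[35,0],[43,20],[46,0]]
[[17,20],[35,6],[43,20],[46,0]]
[[17,20],[35,6],[43,20],[46,9],[50,0]]
[[17,20],[35,6],[43,20],[46,9],[50,0]]
[[16,20],[35,6],[43,20],[46,9],[50,0]]
[[16,20],[35,13],[36,6],[43,20],[46,9],[50,0]]
[[16,20],[35,13],[36,6],[43,20],[46,9],[50,0]]
[[16,20],[35,13],[36,6],[43,20],[46,9],[50,0]]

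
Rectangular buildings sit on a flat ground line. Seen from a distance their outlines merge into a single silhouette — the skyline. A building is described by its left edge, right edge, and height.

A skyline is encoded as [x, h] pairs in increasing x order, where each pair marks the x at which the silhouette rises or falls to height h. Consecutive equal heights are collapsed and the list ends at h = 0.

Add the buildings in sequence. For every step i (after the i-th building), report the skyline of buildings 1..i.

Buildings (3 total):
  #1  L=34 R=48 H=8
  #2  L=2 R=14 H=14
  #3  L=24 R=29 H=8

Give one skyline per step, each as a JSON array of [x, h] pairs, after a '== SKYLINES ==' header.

== SKYLINES ==
[[34,8],[48,0]]
[[2,14],[14,0],[34,8],[48,0]]
[[2,14],[14,0],[24,8],[29,0],[34,8],[48,0]]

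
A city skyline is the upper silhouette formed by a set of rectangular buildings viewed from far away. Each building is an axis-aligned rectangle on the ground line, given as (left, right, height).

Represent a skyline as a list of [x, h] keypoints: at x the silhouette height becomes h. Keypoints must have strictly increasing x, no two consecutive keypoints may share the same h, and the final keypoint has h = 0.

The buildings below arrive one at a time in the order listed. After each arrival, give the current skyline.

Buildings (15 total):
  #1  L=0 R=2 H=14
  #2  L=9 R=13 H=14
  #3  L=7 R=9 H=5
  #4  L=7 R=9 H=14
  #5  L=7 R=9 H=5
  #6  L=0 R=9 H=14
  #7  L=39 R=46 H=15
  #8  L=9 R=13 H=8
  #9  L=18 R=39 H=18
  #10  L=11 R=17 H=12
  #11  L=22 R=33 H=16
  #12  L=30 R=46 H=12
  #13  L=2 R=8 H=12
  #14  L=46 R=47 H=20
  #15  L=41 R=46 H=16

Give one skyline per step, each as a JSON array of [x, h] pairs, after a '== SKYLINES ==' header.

== SKYLINES ==
[[0,14],[2,0]]
[[0,14],[2,0],[9,14],[13,0]]
[[0,14],[2,0],[7,5],[9,14],[13,0]]
[[0,14],[2,0],[7,14],[13,0]]
[[0,14],[2,0],[7,14],[13,0]]
[[0,14],[13,0]]
[[0,14],[13,0],[39,15],[46,0]]
[[0,14],[13,0],[39,15],[46,0]]
[[0,14],[13,0],[18,18],[39,15],[46,0]]
[[0,14],[13,12],[17,0],[18,18],[39,15],[46,0]]
[[0,14],[13,12],[17,0],[18,18],[39,15],[46,0]]
[[0,14],[13,12],[17,0],[18,18],[39,15],[46,0]]
[[0,14],[13,12],[17,0],[18,18],[39,15],[46,0]]
[[0,14],[13,12],[17,0],[18,18],[39,15],[46,20],[47,0]]
[[0,14],[13,12],[17,0],[18,18],[39,15],[41,16],[46,20],[47,0]]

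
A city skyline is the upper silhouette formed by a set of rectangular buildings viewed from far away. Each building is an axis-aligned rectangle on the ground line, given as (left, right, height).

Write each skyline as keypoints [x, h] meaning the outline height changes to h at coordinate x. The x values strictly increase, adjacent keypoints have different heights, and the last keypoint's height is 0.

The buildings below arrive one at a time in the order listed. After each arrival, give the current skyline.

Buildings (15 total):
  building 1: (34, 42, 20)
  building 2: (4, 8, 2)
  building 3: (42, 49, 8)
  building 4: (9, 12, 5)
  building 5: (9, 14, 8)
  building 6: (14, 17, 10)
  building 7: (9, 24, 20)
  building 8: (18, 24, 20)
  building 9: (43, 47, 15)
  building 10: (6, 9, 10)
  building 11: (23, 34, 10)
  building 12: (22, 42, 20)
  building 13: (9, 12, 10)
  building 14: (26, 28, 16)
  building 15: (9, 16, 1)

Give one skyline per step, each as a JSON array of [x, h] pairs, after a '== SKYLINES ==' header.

== SKYLINES ==
[[34,20],[42,0]]
[[4,2],[8,0],[34,20],[42,0]]
[[4,2],[8,0],[34,20],[42,8],[49,0]]
[[4,2],[8,0],[9,5],[12,0],[34,20],[42,8],[49,0]]
[[4,2],[8,0],[9,8],[14,0],[34,20],[42,8],[49,0]]
[[4,2],[8,0],[9,8],[14,10],[17,0],[34,20],[42,8],[49,0]]
[[4,2],[8,0],[9,20],[24,0],[34,20],[42,8],[49,0]]
[[4,2],[8,0],[9,20],[24,0],[34,20],[42,8],[49,0]]
[[4,2],[8,0],[9,20],[24,0],[34,20],[42,8],[43,15],[47,8],[49,0]]
[[4,2],[6,10],[9,20],[24,0],[34,20],[42,8],[43,15],[47,8],[49,0]]
[[4,2],[6,10],[9,20],[24,10],[34,20],[42,8],[43,15],[47,8],[49,0]]
[[4,2],[6,10],[9,20],[42,8],[43,15],[47,8],[49,0]]
[[4,2],[6,10],[9,20],[42,8],[43,15],[47,8],[49,0]]
[[4,2],[6,10],[9,20],[42,8],[43,15],[47,8],[49,0]]
[[4,2],[6,10],[9,20],[42,8],[43,15],[47,8],[49,0]]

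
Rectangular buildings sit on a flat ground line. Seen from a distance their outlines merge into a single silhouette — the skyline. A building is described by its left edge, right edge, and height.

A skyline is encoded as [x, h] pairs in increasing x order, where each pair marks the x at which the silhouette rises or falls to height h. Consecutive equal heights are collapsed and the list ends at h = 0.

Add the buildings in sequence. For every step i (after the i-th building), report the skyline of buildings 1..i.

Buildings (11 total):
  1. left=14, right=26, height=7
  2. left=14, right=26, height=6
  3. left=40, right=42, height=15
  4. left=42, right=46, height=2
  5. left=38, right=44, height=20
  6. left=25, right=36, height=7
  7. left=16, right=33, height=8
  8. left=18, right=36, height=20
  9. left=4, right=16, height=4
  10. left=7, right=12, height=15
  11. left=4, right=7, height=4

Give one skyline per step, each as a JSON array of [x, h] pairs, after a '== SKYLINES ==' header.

== SKYLINES ==
[[14,7],[26,0]]
[[14,7],[26,0]]
[[14,7],[26,0],[40,15],[42,0]]
[[14,7],[26,0],[40,15],[42,2],[46,0]]
[[14,7],[26,0],[38,20],[44,2],[46,0]]
[[14,7],[36,0],[38,20],[44,2],[46,0]]
[[14,7],[16,8],[33,7],[36,0],[38,20],[44,2],[46,0]]
[[14,7],[16,8],[18,20],[36,0],[38,20],[44,2],[46,0]]
[[4,4],[14,7],[16,8],[18,20],[36,0],[38,20],[44,2],[46,0]]
[[4,4],[7,15],[12,4],[14,7],[16,8],[18,20],[36,0],[38,20],[44,2],[46,0]]
[[4,4],[7,15],[12,4],[14,7],[16,8],[18,20],[36,0],[38,20],[44,2],[46,0]]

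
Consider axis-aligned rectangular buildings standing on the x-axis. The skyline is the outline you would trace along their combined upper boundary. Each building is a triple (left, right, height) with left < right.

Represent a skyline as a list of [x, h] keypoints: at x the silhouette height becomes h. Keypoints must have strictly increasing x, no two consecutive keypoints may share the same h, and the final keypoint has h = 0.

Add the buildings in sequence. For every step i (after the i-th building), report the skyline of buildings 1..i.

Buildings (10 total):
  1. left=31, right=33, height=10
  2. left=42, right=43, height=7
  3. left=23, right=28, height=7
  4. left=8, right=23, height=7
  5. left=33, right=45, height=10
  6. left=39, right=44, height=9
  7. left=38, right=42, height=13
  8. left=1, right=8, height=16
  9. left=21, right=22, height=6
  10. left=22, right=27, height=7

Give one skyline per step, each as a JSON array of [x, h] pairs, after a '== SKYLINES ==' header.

== SKYLINES ==
[[31,10],[33,0]]
[[31,10],[33,0],[42,7],[43,0]]
[[23,7],[28,0],[31,10],[33,0],[42,7],[43,0]]
[[8,7],[28,0],[31,10],[33,0],[42,7],[43,0]]
[[8,7],[28,0],[31,10],[45,0]]
[[8,7],[28,0],[31,10],[45,0]]
[[8,7],[28,0],[31,10],[38,13],[42,10],[45,0]]
[[1,16],[8,7],[28,0],[31,10],[38,13],[42,10],[45,0]]
[[1,16],[8,7],[28,0],[31,10],[38,13],[42,10],[45,0]]
[[1,16],[8,7],[28,0],[31,10],[38,13],[42,10],[45,0]]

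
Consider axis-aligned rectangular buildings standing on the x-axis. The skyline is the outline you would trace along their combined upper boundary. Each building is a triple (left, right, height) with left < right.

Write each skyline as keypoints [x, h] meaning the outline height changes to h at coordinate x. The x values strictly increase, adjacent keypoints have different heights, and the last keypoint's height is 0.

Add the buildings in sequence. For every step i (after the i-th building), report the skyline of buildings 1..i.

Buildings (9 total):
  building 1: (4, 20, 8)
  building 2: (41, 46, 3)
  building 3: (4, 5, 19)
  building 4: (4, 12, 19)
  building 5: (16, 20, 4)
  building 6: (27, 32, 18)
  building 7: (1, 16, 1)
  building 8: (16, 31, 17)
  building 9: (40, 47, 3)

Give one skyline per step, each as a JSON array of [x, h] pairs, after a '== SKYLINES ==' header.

== SKYLINES ==
[[4,8],[20,0]]
[[4,8],[20,0],[41,3],[46,0]]
[[4,19],[5,8],[20,0],[41,3],[46,0]]
[[4,19],[12,8],[20,0],[41,3],[46,0]]
[[4,19],[12,8],[20,0],[41,3],[46,0]]
[[4,19],[12,8],[20,0],[27,18],[32,0],[41,3],[46,0]]
[[1,1],[4,19],[12,8],[20,0],[27,18],[32,0],[41,3],[46,0]]
[[1,1],[4,19],[12,8],[16,17],[27,18],[32,0],[41,3],[46,0]]
[[1,1],[4,19],[12,8],[16,17],[27,18],[32,0],[40,3],[47,0]]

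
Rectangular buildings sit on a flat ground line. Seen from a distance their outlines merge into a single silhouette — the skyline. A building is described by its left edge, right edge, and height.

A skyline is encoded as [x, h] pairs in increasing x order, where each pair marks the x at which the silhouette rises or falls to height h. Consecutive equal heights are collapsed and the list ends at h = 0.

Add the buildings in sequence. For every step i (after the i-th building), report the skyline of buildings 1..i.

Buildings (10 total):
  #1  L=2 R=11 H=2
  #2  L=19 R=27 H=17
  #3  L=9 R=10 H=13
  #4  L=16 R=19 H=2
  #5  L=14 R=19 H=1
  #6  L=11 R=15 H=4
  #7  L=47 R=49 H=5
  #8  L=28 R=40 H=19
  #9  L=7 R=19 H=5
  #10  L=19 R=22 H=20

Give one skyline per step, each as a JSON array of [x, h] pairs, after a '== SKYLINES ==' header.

== SKYLINES ==
[[2,2],[11,0]]
[[2,2],[11,0],[19,17],[27,0]]
[[2,2],[9,13],[10,2],[11,0],[19,17],[27,0]]
[[2,2],[9,13],[10,2],[11,0],[16,2],[19,17],[27,0]]
[[2,2],[9,13],[10,2],[11,0],[14,1],[16,2],[19,17],[27,0]]
[[2,2],[9,13],[10,2],[11,4],[15,1],[16,2],[19,17],[27,0]]
[[2,2],[9,13],[10,2],[11,4],[15,1],[16,2],[19,17],[27,0],[47,5],[49,0]]
[[2,2],[9,13],[10,2],[11,4],[15,1],[16,2],[19,17],[27,0],[28,19],[40,0],[47,5],[49,0]]
[[2,2],[7,5],[9,13],[10,5],[19,17],[27,0],[28,19],[40,0],[47,5],[49,0]]
[[2,2],[7,5],[9,13],[10,5],[19,20],[22,17],[27,0],[28,19],[40,0],[47,5],[49,0]]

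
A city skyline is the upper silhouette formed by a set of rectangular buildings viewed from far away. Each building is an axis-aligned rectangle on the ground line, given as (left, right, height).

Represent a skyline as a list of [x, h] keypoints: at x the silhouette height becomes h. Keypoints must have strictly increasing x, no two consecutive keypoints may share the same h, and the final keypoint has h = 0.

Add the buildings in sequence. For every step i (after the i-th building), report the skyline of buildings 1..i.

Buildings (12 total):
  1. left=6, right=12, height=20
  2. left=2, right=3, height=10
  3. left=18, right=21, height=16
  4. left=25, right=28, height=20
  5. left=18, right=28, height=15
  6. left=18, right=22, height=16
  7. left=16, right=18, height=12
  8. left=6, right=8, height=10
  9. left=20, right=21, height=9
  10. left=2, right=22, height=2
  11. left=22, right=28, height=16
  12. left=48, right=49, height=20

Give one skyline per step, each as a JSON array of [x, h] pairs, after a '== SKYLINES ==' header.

== SKYLINES ==
[[6,20],[12,0]]
[[2,10],[3,0],[6,20],[12,0]]
[[2,10],[3,0],[6,20],[12,0],[18,16],[21,0]]
[[2,10],[3,0],[6,20],[12,0],[18,16],[21,0],[25,20],[28,0]]
[[2,10],[3,0],[6,20],[12,0],[18,16],[21,15],[25,20],[28,0]]
[[2,10],[3,0],[6,20],[12,0],[18,16],[22,15],[25,20],[28,0]]
[[2,10],[3,0],[6,20],[12,0],[16,12],[18,16],[22,15],[25,20],[28,0]]
[[2,10],[3,0],[6,20],[12,0],[16,12],[18,16],[22,15],[25,20],[28,0]]
[[2,10],[3,0],[6,20],[12,0],[16,12],[18,16],[22,15],[25,20],[28,0]]
[[2,10],[3,2],[6,20],[12,2],[16,12],[18,16],[22,15],[25,20],[28,0]]
[[2,10],[3,2],[6,20],[12,2],[16,12],[18,16],[25,20],[28,0]]
[[2,10],[3,2],[6,20],[12,2],[16,12],[18,16],[25,20],[28,0],[48,20],[49,0]]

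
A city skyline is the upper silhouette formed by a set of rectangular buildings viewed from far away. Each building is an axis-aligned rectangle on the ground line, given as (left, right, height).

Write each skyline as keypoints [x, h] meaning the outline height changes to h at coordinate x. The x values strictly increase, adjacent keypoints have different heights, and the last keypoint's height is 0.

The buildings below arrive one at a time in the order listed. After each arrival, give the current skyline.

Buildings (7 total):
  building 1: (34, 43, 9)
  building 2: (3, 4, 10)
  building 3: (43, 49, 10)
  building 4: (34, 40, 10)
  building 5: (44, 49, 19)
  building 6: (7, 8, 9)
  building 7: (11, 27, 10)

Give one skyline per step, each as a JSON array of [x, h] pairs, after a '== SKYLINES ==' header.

== SKYLINES ==
[[34,9],[43,0]]
[[3,10],[4,0],[34,9],[43,0]]
[[3,10],[4,0],[34,9],[43,10],[49,0]]
[[3,10],[4,0],[34,10],[40,9],[43,10],[49,0]]
[[3,10],[4,0],[34,10],[40,9],[43,10],[44,19],[49,0]]
[[3,10],[4,0],[7,9],[8,0],[34,10],[40,9],[43,10],[44,19],[49,0]]
[[3,10],[4,0],[7,9],[8,0],[11,10],[27,0],[34,10],[40,9],[43,10],[44,19],[49,0]]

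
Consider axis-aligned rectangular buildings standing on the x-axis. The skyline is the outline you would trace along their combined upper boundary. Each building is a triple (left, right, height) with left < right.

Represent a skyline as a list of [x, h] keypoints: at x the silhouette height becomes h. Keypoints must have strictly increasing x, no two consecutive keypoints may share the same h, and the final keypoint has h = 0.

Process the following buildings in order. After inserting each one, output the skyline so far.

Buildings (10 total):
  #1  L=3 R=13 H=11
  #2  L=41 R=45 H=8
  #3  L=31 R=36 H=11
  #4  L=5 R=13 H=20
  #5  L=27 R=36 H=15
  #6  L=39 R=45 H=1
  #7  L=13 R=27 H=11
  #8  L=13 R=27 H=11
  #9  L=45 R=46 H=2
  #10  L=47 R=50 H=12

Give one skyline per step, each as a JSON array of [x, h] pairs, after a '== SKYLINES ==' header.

== SKYLINES ==
[[3,11],[13,0]]
[[3,11],[13,0],[41,8],[45,0]]
[[3,11],[13,0],[31,11],[36,0],[41,8],[45,0]]
[[3,11],[5,20],[13,0],[31,11],[36,0],[41,8],[45,0]]
[[3,11],[5,20],[13,0],[27,15],[36,0],[41,8],[45,0]]
[[3,11],[5,20],[13,0],[27,15],[36,0],[39,1],[41,8],[45,0]]
[[3,11],[5,20],[13,11],[27,15],[36,0],[39,1],[41,8],[45,0]]
[[3,11],[5,20],[13,11],[27,15],[36,0],[39,1],[41,8],[45,0]]
[[3,11],[5,20],[13,11],[27,15],[36,0],[39,1],[41,8],[45,2],[46,0]]
[[3,11],[5,20],[13,11],[27,15],[36,0],[39,1],[41,8],[45,2],[46,0],[47,12],[50,0]]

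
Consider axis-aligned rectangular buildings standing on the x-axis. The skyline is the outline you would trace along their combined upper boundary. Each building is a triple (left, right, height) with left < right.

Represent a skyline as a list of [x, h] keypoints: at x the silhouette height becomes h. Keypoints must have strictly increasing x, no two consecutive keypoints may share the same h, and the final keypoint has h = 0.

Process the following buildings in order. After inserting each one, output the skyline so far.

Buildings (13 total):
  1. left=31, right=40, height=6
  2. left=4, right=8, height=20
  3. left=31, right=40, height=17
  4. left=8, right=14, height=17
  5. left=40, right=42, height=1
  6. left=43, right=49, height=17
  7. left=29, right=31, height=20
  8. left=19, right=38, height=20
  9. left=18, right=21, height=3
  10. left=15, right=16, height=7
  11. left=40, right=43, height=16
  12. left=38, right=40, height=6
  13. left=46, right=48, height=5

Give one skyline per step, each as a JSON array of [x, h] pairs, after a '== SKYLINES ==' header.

== SKYLINES ==
[[31,6],[40,0]]
[[4,20],[8,0],[31,6],[40,0]]
[[4,20],[8,0],[31,17],[40,0]]
[[4,20],[8,17],[14,0],[31,17],[40,0]]
[[4,20],[8,17],[14,0],[31,17],[40,1],[42,0]]
[[4,20],[8,17],[14,0],[31,17],[40,1],[42,0],[43,17],[49,0]]
[[4,20],[8,17],[14,0],[29,20],[31,17],[40,1],[42,0],[43,17],[49,0]]
[[4,20],[8,17],[14,0],[19,20],[38,17],[40,1],[42,0],[43,17],[49,0]]
[[4,20],[8,17],[14,0],[18,3],[19,20],[38,17],[40,1],[42,0],[43,17],[49,0]]
[[4,20],[8,17],[14,0],[15,7],[16,0],[18,3],[19,20],[38,17],[40,1],[42,0],[43,17],[49,0]]
[[4,20],[8,17],[14,0],[15,7],[16,0],[18,3],[19,20],[38,17],[40,16],[43,17],[49,0]]
[[4,20],[8,17],[14,0],[15,7],[16,0],[18,3],[19,20],[38,17],[40,16],[43,17],[49,0]]
[[4,20],[8,17],[14,0],[15,7],[16,0],[18,3],[19,20],[38,17],[40,16],[43,17],[49,0]]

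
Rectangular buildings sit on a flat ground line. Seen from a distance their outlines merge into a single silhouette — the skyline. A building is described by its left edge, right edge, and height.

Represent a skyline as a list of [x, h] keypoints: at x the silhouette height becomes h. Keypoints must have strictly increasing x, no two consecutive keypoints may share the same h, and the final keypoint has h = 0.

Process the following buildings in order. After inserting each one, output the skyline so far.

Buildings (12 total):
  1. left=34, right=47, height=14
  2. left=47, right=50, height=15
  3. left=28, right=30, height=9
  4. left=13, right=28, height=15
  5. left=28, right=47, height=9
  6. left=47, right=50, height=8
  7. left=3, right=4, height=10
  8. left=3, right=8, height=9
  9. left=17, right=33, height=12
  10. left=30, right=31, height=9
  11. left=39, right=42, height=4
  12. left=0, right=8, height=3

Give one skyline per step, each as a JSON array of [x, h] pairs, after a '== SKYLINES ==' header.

== SKYLINES ==
[[34,14],[47,0]]
[[34,14],[47,15],[50,0]]
[[28,9],[30,0],[34,14],[47,15],[50,0]]
[[13,15],[28,9],[30,0],[34,14],[47,15],[50,0]]
[[13,15],[28,9],[34,14],[47,15],[50,0]]
[[13,15],[28,9],[34,14],[47,15],[50,0]]
[[3,10],[4,0],[13,15],[28,9],[34,14],[47,15],[50,0]]
[[3,10],[4,9],[8,0],[13,15],[28,9],[34,14],[47,15],[50,0]]
[[3,10],[4,9],[8,0],[13,15],[28,12],[33,9],[34,14],[47,15],[50,0]]
[[3,10],[4,9],[8,0],[13,15],[28,12],[33,9],[34,14],[47,15],[50,0]]
[[3,10],[4,9],[8,0],[13,15],[28,12],[33,9],[34,14],[47,15],[50,0]]
[[0,3],[3,10],[4,9],[8,0],[13,15],[28,12],[33,9],[34,14],[47,15],[50,0]]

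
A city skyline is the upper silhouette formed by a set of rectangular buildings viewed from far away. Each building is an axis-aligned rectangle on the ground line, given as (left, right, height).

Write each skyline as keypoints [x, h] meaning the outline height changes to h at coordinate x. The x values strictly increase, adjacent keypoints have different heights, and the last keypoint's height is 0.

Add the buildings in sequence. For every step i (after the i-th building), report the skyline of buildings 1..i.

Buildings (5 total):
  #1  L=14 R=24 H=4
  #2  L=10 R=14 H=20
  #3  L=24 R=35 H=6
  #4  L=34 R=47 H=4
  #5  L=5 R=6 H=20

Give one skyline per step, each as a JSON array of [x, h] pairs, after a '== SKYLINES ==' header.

== SKYLINES ==
[[14,4],[24,0]]
[[10,20],[14,4],[24,0]]
[[10,20],[14,4],[24,6],[35,0]]
[[10,20],[14,4],[24,6],[35,4],[47,0]]
[[5,20],[6,0],[10,20],[14,4],[24,6],[35,4],[47,0]]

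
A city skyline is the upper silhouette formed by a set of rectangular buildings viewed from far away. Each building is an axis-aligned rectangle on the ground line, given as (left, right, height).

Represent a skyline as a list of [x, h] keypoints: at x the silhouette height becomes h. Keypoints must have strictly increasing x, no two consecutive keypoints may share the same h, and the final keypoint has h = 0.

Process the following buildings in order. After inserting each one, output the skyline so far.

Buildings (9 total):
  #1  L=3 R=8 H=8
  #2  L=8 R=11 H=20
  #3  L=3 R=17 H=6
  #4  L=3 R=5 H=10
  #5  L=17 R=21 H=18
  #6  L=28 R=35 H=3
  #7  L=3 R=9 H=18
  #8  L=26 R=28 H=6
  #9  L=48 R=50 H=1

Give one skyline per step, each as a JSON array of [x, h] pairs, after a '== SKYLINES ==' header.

== SKYLINES ==
[[3,8],[8,0]]
[[3,8],[8,20],[11,0]]
[[3,8],[8,20],[11,6],[17,0]]
[[3,10],[5,8],[8,20],[11,6],[17,0]]
[[3,10],[5,8],[8,20],[11,6],[17,18],[21,0]]
[[3,10],[5,8],[8,20],[11,6],[17,18],[21,0],[28,3],[35,0]]
[[3,18],[8,20],[11,6],[17,18],[21,0],[28,3],[35,0]]
[[3,18],[8,20],[11,6],[17,18],[21,0],[26,6],[28,3],[35,0]]
[[3,18],[8,20],[11,6],[17,18],[21,0],[26,6],[28,3],[35,0],[48,1],[50,0]]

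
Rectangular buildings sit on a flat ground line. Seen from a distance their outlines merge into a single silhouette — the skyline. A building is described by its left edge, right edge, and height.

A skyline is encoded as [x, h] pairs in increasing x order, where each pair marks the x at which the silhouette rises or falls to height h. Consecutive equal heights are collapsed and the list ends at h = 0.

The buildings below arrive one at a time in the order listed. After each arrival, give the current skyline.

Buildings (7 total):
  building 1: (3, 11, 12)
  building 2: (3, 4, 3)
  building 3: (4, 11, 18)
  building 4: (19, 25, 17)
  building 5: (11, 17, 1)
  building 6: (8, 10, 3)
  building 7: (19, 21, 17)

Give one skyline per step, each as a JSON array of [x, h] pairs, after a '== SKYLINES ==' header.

== SKYLINES ==
[[3,12],[11,0]]
[[3,12],[11,0]]
[[3,12],[4,18],[11,0]]
[[3,12],[4,18],[11,0],[19,17],[25,0]]
[[3,12],[4,18],[11,1],[17,0],[19,17],[25,0]]
[[3,12],[4,18],[11,1],[17,0],[19,17],[25,0]]
[[3,12],[4,18],[11,1],[17,0],[19,17],[25,0]]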